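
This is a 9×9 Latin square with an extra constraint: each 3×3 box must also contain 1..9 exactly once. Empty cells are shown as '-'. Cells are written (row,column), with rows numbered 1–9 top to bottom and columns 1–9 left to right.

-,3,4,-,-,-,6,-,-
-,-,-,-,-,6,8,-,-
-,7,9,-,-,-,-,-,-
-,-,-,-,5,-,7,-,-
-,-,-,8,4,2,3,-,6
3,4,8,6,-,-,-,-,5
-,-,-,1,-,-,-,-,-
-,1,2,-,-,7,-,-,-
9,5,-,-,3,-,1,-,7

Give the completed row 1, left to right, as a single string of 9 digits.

(2,2) = 2: row 2 has {6,8}; col 2 has {1,3,4,5,7}; box has {3,4,7,9} → only 2 remains.
(5,2) = 9: row 5 has {2,3,4,6,8}; col 2 has {1,2,3,4,5,7}; box has {3,4,8} → only 9 remains.
(5,8) = 1: row 5 has {2,3,4,6,8,9}; col 8 has {}; box has {3,5,6,7} → only 1 remains.
(9,3) = 6: row 9 has {1,3,5,7,9}; col 3 has {2,4,8,9}; box has {1,2,5,9} → only 6 remains.
(4,2) = 6: row 4 has {5,7}; col 2 has {1,2,3,4,5,7,9}; box has {3,4,8,9} → only 6 remains.
(4,3) = 1: row 4 has {5,6,7}; col 3 has {2,4,6,8,9}; box has {3,4,6,8,9} → only 1 remains.
(7,2) = 8: row 7 has {1}; col 2 has {1,2,3,4,5,6,7,9}; box has {1,2,5,6,9} → only 8 remains.
(8,1) = 4: row 8 has {1,2,7}; col 1 has {3,9}; box has {1,2,5,6,8,9} → only 4 remains.
(2,3) = 5: row 2 has {2,6,8}; col 3 has {1,2,4,6,8,9}; box has {2,3,4,7,9} → only 5 remains.
(4,1) = 2: row 4 has {1,5,6,7}; col 1 has {3,4,9}; box has {1,3,4,6,8,9} → only 2 remains.
(5,3) = 7: row 5 has {1,2,3,4,6,8,9}; col 3 has {1,2,4,5,6,8,9}; box has {1,2,3,4,6,8,9} → only 7 remains.
(7,1) = 7: row 7 has {1,8}; col 1 has {2,3,4,9}; box has {1,2,4,5,6,8,9} → only 7 remains.
(7,3) = 3: row 7 has {1,7,8}; col 3 has {1,2,4,5,6,7,8,9}; box has {1,2,4,5,6,7,8,9} → only 3 remains.
(2,1) = 1: row 2 has {2,5,6,8}; col 1 has {2,3,4,7,9}; box has {2,3,4,5,7,9} → only 1 remains.
(5,1) = 5: row 5 has {1,2,3,4,6,7,8,9}; col 1 has {1,2,3,4,7,9}; box has {1,2,3,4,6,7,8,9} → only 5 remains.
(1,1) = 8: row 1 has {3,4,6}; col 1 has {1,2,3,4,5,7,9}; box has {1,2,3,4,5,7,9} → only 8 remains.
(3,1) = 6: row 3 has {7,9}; col 1 has {1,2,3,4,5,7,8,9}; box has {1,2,3,4,5,7,8,9} → only 6 remains.
(6,5) = 7: in row 6, 7 can only go here (every other open cell in that row sees a 7).
(2,5) = 9: row 2 has {1,2,5,6,8}; col 5 has {3,4,5,7}; box has {6} → only 9 remains.
(6,6) = 1: in row 6, 1 can only go here (every other open cell in that row sees a 1).
(1,6) = 5: row 1 has {3,4,6,8}; col 6 has {1,2,6,7}; box has {6,9} → only 5 remains.
(8,4) = 5: in column 4, 5 can only go here (every other open cell in that column sees a 5).
(8,7) = 9: row 8 has {1,2,4,5,7}; col 7 has {1,3,6,7,8}; box has {1,7} → only 9 remains.
(6,7) = 2: row 6 has {1,3,4,5,6,7,8}; col 7 has {1,3,6,7,8,9}; box has {1,3,5,6,7} → only 2 remains.
(6,8) = 9: row 6 has {1,2,3,4,5,6,7,8}; col 8 has {1}; box has {1,2,3,5,6,7} → only 9 remains.
(1,9) = 9: in row 1, 9 can only go here (every other open cell in that row sees a 9).
(1,5) = 1: in row 1, 1 can only go here (every other open cell in that row sees a 1).
(3,9) = 1: in row 3, 1 can only go here (every other open cell in that row sees a 1).
(7,6) = 9: in row 7, 9 can only go here (every other open cell in that row sees a 9).
(4,6) = 3: row 4 has {1,2,5,6,7}; col 6 has {1,2,5,6,7,9}; box has {1,2,4,5,6,7,8} → only 3 remains.
(4,4) = 9: row 4 has {1,2,3,5,6,7}; col 4 has {1,5,6,8}; box has {1,2,3,4,5,6,7,8} → only 9 remains.
(7,9) = 2: in column 9, 2 can only go here (every other open cell in that column sees a 2).
(7,5) = 6: row 7 has {1,2,3,7,8,9}; col 5 has {1,3,4,5,7,9}; box has {1,3,5,7,9} → only 6 remains.
(8,5) = 8: row 8 has {1,2,4,5,7,9}; col 5 has {1,3,4,5,6,7,9}; box has {1,3,5,6,7,9} → only 8 remains.
(8,9) = 3: row 8 has {1,2,4,5,7,8,9}; col 9 has {1,2,5,6,7,9}; box has {1,2,7,9} → only 3 remains.
(9,6) = 4: row 9 has {1,3,5,6,7,9}; col 6 has {1,2,3,5,6,7,9}; box has {1,3,5,6,7,8,9} → only 4 remains.
(9,8) = 8: row 9 has {1,3,4,5,6,7,9}; col 8 has {1,9}; box has {1,2,3,7,9} → only 8 remains.
(2,9) = 4: row 2 has {1,2,5,6,8,9}; col 9 has {1,2,3,5,6,7,9}; box has {1,6,8,9} → only 4 remains.
(3,5) = 2: row 3 has {1,6,7,9}; col 5 has {1,3,4,5,6,7,8,9}; box has {1,5,6,9} → only 2 remains.
(3,6) = 8: row 3 has {1,2,6,7,9}; col 6 has {1,2,3,4,5,6,7,9}; box has {1,2,5,6,9} → only 8 remains.
(3,7) = 5: row 3 has {1,2,6,7,8,9}; col 7 has {1,2,3,6,7,8,9}; box has {1,4,6,8,9} → only 5 remains.
(3,8) = 3: row 3 has {1,2,5,6,7,8,9}; col 8 has {1,8,9}; box has {1,4,5,6,8,9} → only 3 remains.
(4,8) = 4: row 4 has {1,2,3,5,6,7,9}; col 8 has {1,3,8,9}; box has {1,2,3,5,6,7,9} → only 4 remains.
(4,9) = 8: row 4 has {1,2,3,4,5,6,7,9}; col 9 has {1,2,3,4,5,6,7,9}; box has {1,2,3,4,5,6,7,9} → only 8 remains.
(7,7) = 4: row 7 has {1,2,3,6,7,8,9}; col 7 has {1,2,3,5,6,7,8,9}; box has {1,2,3,7,8,9} → only 4 remains.
(7,8) = 5: row 7 has {1,2,3,4,6,7,8,9}; col 8 has {1,3,4,8,9}; box has {1,2,3,4,7,8,9} → only 5 remains.
(8,8) = 6: row 8 has {1,2,3,4,5,7,8,9}; col 8 has {1,3,4,5,8,9}; box has {1,2,3,4,5,7,8,9} → only 6 remains.
(9,4) = 2: row 9 has {1,3,4,5,6,7,8,9}; col 4 has {1,5,6,8,9}; box has {1,3,4,5,6,7,8,9} → only 2 remains.
(1,4) = 7: row 1 has {1,3,4,5,6,8,9}; col 4 has {1,2,5,6,8,9}; box has {1,2,5,6,8,9} → only 7 remains.
(1,8) = 2: row 1 has {1,3,4,5,6,7,8,9}; col 8 has {1,3,4,5,6,8,9}; box has {1,3,4,5,6,8,9} → only 2 remains.

834715629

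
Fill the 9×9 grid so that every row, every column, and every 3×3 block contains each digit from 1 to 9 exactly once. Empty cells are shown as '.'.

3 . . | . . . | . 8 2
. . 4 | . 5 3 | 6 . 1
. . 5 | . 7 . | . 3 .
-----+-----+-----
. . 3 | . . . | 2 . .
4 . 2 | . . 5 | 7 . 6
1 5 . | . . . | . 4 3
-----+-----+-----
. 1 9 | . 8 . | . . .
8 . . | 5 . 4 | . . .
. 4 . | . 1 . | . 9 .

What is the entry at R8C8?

R2C8 = 7: row 2 has {1,3,4,5,6}; col 8 has {3,4,8,9}; box has {1,2,3,6,8} → only 7 remains.
R5C8 = 1: row 5 has {2,4,5,6,7}; col 8 has {3,4,7,8,9}; box has {2,3,4,6,7} → only 1 remains.
R8C9 = 7: row 8 has {4,5,8}; col 9 has {1,2,3,6}; box has {9} → only 7 remains.
R4C8 = 5: row 4 has {2,3}; col 8 has {1,3,4,7,8,9}; box has {1,2,3,4,6,7} → only 5 remains.
R8C3 = 6: row 8 has {4,5,7,8}; col 3 has {2,3,4,5,9}; box has {1,4,8,9} → only 6 remains.
R8C8 = 2: row 8 has {4,5,6,7,8}; col 8 has {1,3,4,5,7,8,9}; box has {7,9} → only 2 remains.

2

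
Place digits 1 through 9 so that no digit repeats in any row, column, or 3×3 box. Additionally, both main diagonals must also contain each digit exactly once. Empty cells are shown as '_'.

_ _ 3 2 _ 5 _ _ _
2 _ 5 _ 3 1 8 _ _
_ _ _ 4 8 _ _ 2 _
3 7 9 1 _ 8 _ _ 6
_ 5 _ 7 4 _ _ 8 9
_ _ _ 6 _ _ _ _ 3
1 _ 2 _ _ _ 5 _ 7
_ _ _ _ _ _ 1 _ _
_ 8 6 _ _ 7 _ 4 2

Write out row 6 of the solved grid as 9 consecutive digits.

428659713

row 1, column 9 = 1: row 1 has {2,3,5}; col 9 has {2,3,6,7,9}; box has {2,8}; anti-diagonal has {2,4,6,8} → only 1 remains.
row 2, column 4 = 9: row 2 has {1,2,3,5,8}; col 4 has {1,2,4,6,7}; box has {1,2,3,4,5,8} → only 9 remains.
row 2, column 8 = 7: row 2 has {1,2,3,5,8,9}; col 8 has {2,4,8}; box has {1,2,8}; anti-diagonal has {1,2,4,6,8} → only 7 remains.
row 2, column 9 = 4: row 2 has {1,2,3,5,7,8,9}; col 9 has {1,2,3,6,7,9}; box has {1,2,7,8} → only 4 remains.
row 3, column 3 = 7: row 3 has {2,4,8}; col 3 has {2,3,5,6,9}; box has {2,3,5}; main diagonal has {1,2,4,5} → only 7 remains.
row 3, column 6 = 6: row 3 has {2,4,7,8}; col 6 has {1,5,7,8}; box has {1,2,3,4,5,8,9} → only 6 remains.
row 3, column 9 = 5: row 3 has {2,4,6,7,8}; col 9 has {1,2,3,4,6,7,9}; box has {1,2,4,7,8} → only 5 remains.
row 4, column 8 = 5: row 4 has {1,3,6,7,8,9}; col 8 has {2,4,7,8}; box has {3,6,8,9} → only 5 remains.
row 5, column 1 = 6: row 5 has {4,5,7,8,9}; col 1 has {1,2,3}; box has {3,5,7,9} → only 6 remains.
row 5, column 3 = 1: row 5 has {4,5,6,7,8,9}; col 3 has {2,3,5,6,7,9}; box has {3,5,6,7,9} → only 1 remains.
row 5, column 7 = 2: row 5 has {1,4,5,6,7,8,9}; col 7 has {1,5,8}; box has {3,5,6,8,9} → only 2 remains.
row 6, column 6 = 9: row 6 has {3,6}; col 6 has {1,5,6,7,8}; box has {1,4,6,7,8}; main diagonal has {1,2,4,5,7} → only 9 remains.
row 6, column 8 = 1: row 6 has {3,6,9}; col 8 has {2,4,5,7,8}; box has {2,3,5,6,8,9} → only 1 remains.
row 8, column 3 = 4: row 8 has {1}; col 3 has {1,2,3,5,6,7,9}; box has {1,2,6,8} → only 4 remains.
row 8, column 9 = 8: row 8 has {1,4}; col 9 has {1,2,3,4,5,6,7,9}; box has {1,2,4,5,7} → only 8 remains.
row 1, column 1 = 8: row 1 has {1,2,3,5}; col 1 has {1,2,3,6}; box has {2,3,5,7}; main diagonal has {1,2,4,5,7,9} → only 8 remains.
row 1, column 5 = 7: row 1 has {1,2,3,5,8}; col 5 has {3,4,8}; box has {1,2,3,4,5,6,8,9} → only 7 remains.
row 2, column 2 = 6: row 2 has {1,2,3,4,5,7,8,9}; col 2 has {5,7,8}; box has {2,3,5,7,8}; main diagonal has {1,2,4,5,7,8,9} → only 6 remains.
row 3, column 1 = 9: row 3 has {2,4,5,6,7,8}; col 1 has {1,2,3,6,8}; box has {2,3,5,6,7,8} → only 9 remains.
row 3, column 2 = 1: row 3 has {2,4,5,6,7,8,9}; col 2 has {5,6,7,8}; box has {2,3,5,6,7,8,9} → only 1 remains.
row 3, column 7 = 3: row 3 has {1,2,4,5,6,7,8,9}; col 7 has {1,2,5,8}; box has {1,2,4,5,7,8}; anti-diagonal has {1,2,4,6,7,8} → only 3 remains.
row 4, column 5 = 2: row 4 has {1,3,5,6,7,8,9}; col 5 has {3,4,7,8}; box has {1,4,6,7,8,9} → only 2 remains.
row 4, column 7 = 4: row 4 has {1,2,3,5,6,7,8,9}; col 7 has {1,2,3,5,8}; box has {1,2,3,5,6,8,9} → only 4 remains.
row 5, column 6 = 3: row 5 has {1,2,4,5,6,7,8,9}; col 6 has {1,5,6,7,8,9}; box has {1,2,4,6,7,8,9} → only 3 remains.
row 6, column 1 = 4: row 6 has {1,3,6,9}; col 1 has {1,2,3,6,8,9}; box has {1,3,5,6,7,9} → only 4 remains.
row 6, column 2 = 2: row 6 has {1,3,4,6,9}; col 2 has {1,5,6,7,8}; box has {1,3,4,5,6,7,9} → only 2 remains.
row 6, column 3 = 8: row 6 has {1,2,3,4,6,9}; col 3 has {1,2,3,4,5,6,7,9}; box has {1,2,3,4,5,6,7,9} → only 8 remains.
row 6, column 5 = 5: row 6 has {1,2,3,4,6,8,9}; col 5 has {2,3,4,7,8}; box has {1,2,3,4,6,7,8,9} → only 5 remains.
row 6, column 7 = 7: row 6 has {1,2,3,4,5,6,8,9}; col 7 has {1,2,3,4,5,8}; box has {1,2,3,4,5,6,8,9} → only 7 remains.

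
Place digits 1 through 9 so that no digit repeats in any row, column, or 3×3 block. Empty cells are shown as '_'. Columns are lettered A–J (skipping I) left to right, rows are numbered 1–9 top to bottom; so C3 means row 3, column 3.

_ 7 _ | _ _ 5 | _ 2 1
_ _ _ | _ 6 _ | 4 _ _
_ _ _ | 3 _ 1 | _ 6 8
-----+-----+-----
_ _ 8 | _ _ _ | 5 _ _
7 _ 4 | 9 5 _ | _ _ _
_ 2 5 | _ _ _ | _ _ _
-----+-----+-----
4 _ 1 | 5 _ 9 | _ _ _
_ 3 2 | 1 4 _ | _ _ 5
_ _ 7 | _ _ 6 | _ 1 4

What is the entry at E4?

1

C3 = 9: row 3 has {1,3,6,8}; col 3 has {1,2,4,5,7,8}; box has {7} → only 9 remains.
G3 = 7: row 3 has {1,3,6,8,9}; col 7 has {4,5}; box has {1,2,4,6,8} → only 7 remains.
C2 = 3: row 2 has {4,6}; col 3 has {1,2,4,5,7,8,9}; box has {7,9} → only 3 remains.
J2 = 9: row 2 has {3,4,6}; col 9 has {1,4,5,8}; box has {1,2,4,6,7,8} → only 9 remains.
E3 = 2: row 3 has {1,3,6,7,8,9}; col 5 has {4,5,6}; box has {1,3,5,6} → only 2 remains.
C1 = 6: row 1 has {1,2,5,7}; col 3 has {1,2,3,4,5,7,8,9}; box has {3,7,9} → only 6 remains.
G1 = 3: row 1 has {1,2,5,6,7}; col 7 has {4,5,7}; box has {1,2,4,6,7,8,9} → only 3 remains.
H2 = 5: row 2 has {3,4,6,9}; col 8 has {1,2,6}; box has {1,2,3,4,6,7,8,9} → only 5 remains.
A3 = 5: row 3 has {1,2,3,6,7,8,9}; col 1 has {4,7}; box has {3,6,7,9} → only 5 remains.
B3 = 4: row 3 has {1,2,3,5,6,7,8,9}; col 2 has {2,3,7}; box has {3,5,6,7,9} → only 4 remains.
A1 = 8: row 1 has {1,2,3,5,6,7}; col 1 has {4,5,7}; box has {3,4,5,6,7,9} → only 8 remains.
D1 = 4: row 1 has {1,2,3,5,6,7,8}; col 4 has {1,3,5,9}; box has {1,2,3,5,6} → only 4 remains.
E1 = 9: row 1 has {1,2,3,4,5,6,7,8}; col 5 has {2,4,5,6}; box has {1,2,3,4,5,6} → only 9 remains.
B2 = 1: row 2 has {3,4,5,6,9}; col 2 has {2,3,4,7}; box has {3,4,5,6,7,8,9} → only 1 remains.
B5 = 6: row 5 has {4,5,7,9}; col 2 has {1,2,3,4,7}; box has {2,4,5,7,8} → only 6 remains.
B7 = 8: row 7 has {1,4,5,9}; col 2 has {1,2,3,4,6,7}; box has {1,2,3,4,7} → only 8 remains.
A9 = 9: row 9 has {1,4,6,7}; col 1 has {4,5,7,8}; box has {1,2,3,4,7,8} → only 9 remains.
B9 = 5: row 9 has {1,4,6,7,9}; col 2 has {1,2,3,4,6,7,8}; box has {1,2,3,4,7,8,9} → only 5 remains.
A2 = 2: row 2 has {1,3,4,5,6,9}; col 1 has {4,5,7,8,9}; box has {1,3,4,5,6,7,8,9} → only 2 remains.
B4 = 9: row 4 has {5,8}; col 2 has {1,2,3,4,5,6,7,8}; box has {2,4,5,6,7,8} → only 9 remains.
A8 = 6: row 8 has {1,2,3,4,5}; col 1 has {2,4,5,7,8,9}; box has {1,2,3,4,5,7,8,9} → only 6 remains.
G5 = 1: in row 5, 1 can only go here (every other open cell in that row sees a 1).
E9 = 3: in row 9, 3 can only go here (every other open cell in that row sees a 3).
E7 = 7: row 7 has {1,4,5,8,9}; col 5 has {2,3,4,5,6,9}; box has {1,3,4,5,6,9} → only 7 remains.
H7 = 3: row 7 has {1,4,5,7,8,9}; col 8 has {1,2,5,6}; box has {1,4,5} → only 3 remains.
F8 = 8: row 8 has {1,2,3,4,5,6}; col 6 has {1,5,6,9}; box has {1,3,4,5,6,7,9} → only 8 remains.
G8 = 9: row 8 has {1,2,3,4,5,6,8}; col 7 has {1,3,4,5,7}; box has {1,3,4,5} → only 9 remains.
H8 = 7: row 8 has {1,2,3,4,5,6,8,9}; col 8 has {1,2,3,5,6}; box has {1,3,4,5,9} → only 7 remains.
D9 = 2: row 9 has {1,3,4,5,6,7,9}; col 4 has {1,3,4,5,9}; box has {1,3,4,5,6,7,8,9} → only 2 remains.
G9 = 8: row 9 has {1,2,3,4,5,6,7,9}; col 7 has {1,3,4,5,7,9}; box has {1,3,4,5,7,9} → only 8 remains.
F2 = 7: row 2 has {1,2,3,4,5,6,9}; col 6 has {1,5,6,8,9}; box has {1,2,3,4,5,6,9} → only 7 remains.
E4 = 1: row 4 has {5,8,9}; col 5 has {2,3,4,5,6,7,9}; box has {5,9} → only 1 remains.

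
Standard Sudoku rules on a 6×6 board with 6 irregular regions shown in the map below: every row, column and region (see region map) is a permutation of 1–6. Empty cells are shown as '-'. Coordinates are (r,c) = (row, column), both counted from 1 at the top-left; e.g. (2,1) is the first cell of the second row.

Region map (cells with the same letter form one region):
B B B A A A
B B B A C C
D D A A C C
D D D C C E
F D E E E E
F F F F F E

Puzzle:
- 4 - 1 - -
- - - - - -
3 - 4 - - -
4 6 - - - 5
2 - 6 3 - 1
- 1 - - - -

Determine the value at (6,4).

(4,4) = 2: row 4 has {4,5,6}; col 4 has {1,3}; region has {} → only 2 remains.
(5,2) = 5: row 5 has {1,2,3,6}; col 2 has {1,4,6}; region has {3,4,6} → only 5 remains.
(5,5) = 4: row 5 has {1,2,3,5,6}; col 5 has {}; region has {1,3,5,6} → only 4 remains.
(6,6) = 2: row 6 has {1}; col 6 has {1,5}; region has {1,3,4,5,6} → only 2 remains.
(3,2) = 2: row 3 has {3,4}; col 2 has {1,4,5,6}; region has {3,4,5,6} → only 2 remains.
(3,6) = 6: row 3 has {2,3,4}; col 6 has {1,2,5}; region has {2} → only 6 remains.
(4,3) = 1: row 4 has {2,4,5,6}; col 3 has {4,6}; region has {2,3,4,5,6} → only 1 remains.
(4,5) = 3: row 4 has {1,2,4,5,6}; col 5 has {4}; region has {2,6} → only 3 remains.
(1,6) = 3: row 1 has {1,4}; col 6 has {1,2,5,6}; region has {1,4} → only 3 remains.
(2,2) = 3: row 2 has {}; col 2 has {1,2,4,5,6}; region has {4} → only 3 remains.
(2,6) = 4: row 2 has {3}; col 6 has {1,2,3,5,6}; region has {2,3,6} → only 4 remains.
(3,4) = 5: row 3 has {2,3,4,6}; col 4 has {1,2,3}; region has {1,3,4} → only 5 remains.
(3,5) = 1: row 3 has {2,3,4,5,6}; col 5 has {3,4}; region has {2,3,4,6} → only 1 remains.
(2,4) = 6: row 2 has {3,4}; col 4 has {1,2,3,5}; region has {1,3,4,5} → only 6 remains.
(2,5) = 5: row 2 has {3,4,6}; col 5 has {1,3,4}; region has {1,2,3,4,6} → only 5 remains.
(6,4) = 4: row 6 has {1,2}; col 4 has {1,2,3,5,6}; region has {1,2} → only 4 remains.

4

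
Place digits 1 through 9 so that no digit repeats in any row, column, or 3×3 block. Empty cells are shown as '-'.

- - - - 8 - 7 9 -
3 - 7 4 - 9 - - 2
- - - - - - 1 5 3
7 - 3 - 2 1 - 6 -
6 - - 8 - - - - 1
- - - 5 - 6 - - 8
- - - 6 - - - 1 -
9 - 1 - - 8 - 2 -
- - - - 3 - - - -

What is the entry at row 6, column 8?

3

row 2, column 8 = 8: row 2 has {2,3,4,7,9}; col 8 has {1,2,5,6,9}; box has {1,2,3,5,7,9} → only 8 remains.
row 4, column 4 = 9: row 4 has {1,2,3,6,7}; col 4 has {4,5,6,8}; box has {1,2,5,6,8} → only 9 remains.
row 8, column 4 = 7: row 8 has {1,2,8,9}; col 4 has {4,5,6,8,9}; box has {3,6,8} → only 7 remains.
row 2, column 7 = 6: row 2 has {2,3,4,7,8,9}; col 7 has {1,7}; box has {1,2,3,5,7,8,9} → only 6 remains.
row 3, column 4 = 2: row 3 has {1,3,5}; col 4 has {4,5,6,7,8,9}; box has {4,8,9} → only 2 remains.
row 3, column 6 = 7: row 3 has {1,2,3,5}; col 6 has {1,6,8,9}; box has {2,4,8,9} → only 7 remains.
row 9, column 4 = 1: row 9 has {3}; col 4 has {2,4,5,6,7,8,9}; box has {3,6,7,8} → only 1 remains.
row 1, column 4 = 3: row 1 has {7,8,9}; col 4 has {1,2,4,5,6,7,8,9}; box has {2,4,7,8,9} → only 3 remains.
row 1, column 6 = 5: row 1 has {3,7,8,9}; col 6 has {1,6,7,8,9}; box has {2,3,4,7,8,9} → only 5 remains.
row 1, column 9 = 4: row 1 has {3,5,7,8,9}; col 9 has {1,2,3,8}; box has {1,2,3,5,6,7,8,9} → only 4 remains.
row 2, column 5 = 1: row 2 has {2,3,4,6,7,8,9}; col 5 has {2,3,8}; box has {2,3,4,5,7,8,9} → only 1 remains.
row 3, column 5 = 6: row 3 has {1,2,3,5,7}; col 5 has {1,2,3,8}; box has {1,2,3,4,5,7,8,9} → only 6 remains.
row 4, column 9 = 5: row 4 has {1,2,3,6,7,9}; col 9 has {1,2,3,4,8}; box has {1,6,8} → only 5 remains.
row 8, column 9 = 6: row 8 has {1,2,7,8,9}; col 9 has {1,2,3,4,5,8}; box has {1,2} → only 6 remains.
row 2, column 2 = 5: row 2 has {1,2,3,4,6,7,8,9}; col 2 has {}; box has {3,7} → only 5 remains.
row 4, column 7 = 4: row 4 has {1,2,3,5,6,7,9}; col 7 has {1,6,7}; box has {1,5,6,8} → only 4 remains.
row 4, column 2 = 8: row 4 has {1,2,3,4,5,6,7,9}; col 2 has {5}; box has {3,6,7} → only 8 remains.
row 5, column 3 = 5: in row 5, 5 can only go here (every other open cell in that row sees a 5).
row 7, column 5 = 9: in column 5, 9 can only go here (every other open cell in that column sees a 9).
row 7, column 9 = 7: row 7 has {1,6,9}; col 9 has {1,2,3,4,5,6,8}; box has {1,2,6} → only 7 remains.
row 9, column 8 = 4: row 9 has {1,3}; col 8 has {1,2,5,6,8,9}; box has {1,2,6,7} → only 4 remains.
row 9, column 9 = 9: row 9 has {1,3,4}; col 9 has {1,2,3,4,5,6,7,8}; box has {1,2,4,6,7} → only 9 remains.
row 9, column 6 = 2: row 9 has {1,3,4,9}; col 6 has {1,5,6,7,8,9}; box has {1,3,6,7,8,9} → only 2 remains.
row 7, column 6 = 4: row 7 has {1,6,7,9}; col 6 has {1,2,5,6,7,8,9}; box has {1,2,3,6,7,8,9} → only 4 remains.
row 8, column 5 = 5: row 8 has {1,2,6,7,8,9}; col 5 has {1,2,3,6,8,9}; box has {1,2,3,4,6,7,8,9} → only 5 remains.
row 8, column 7 = 3: row 8 has {1,2,5,6,7,8,9}; col 7 has {1,4,6,7}; box has {1,2,4,6,7,9} → only 3 remains.
row 5, column 6 = 3: row 5 has {1,5,6,8}; col 6 has {1,2,4,5,6,7,8,9}; box has {1,2,5,6,8,9} → only 3 remains.
row 5, column 8 = 7: row 5 has {1,3,5,6,8}; col 8 has {1,2,4,5,6,8,9}; box has {1,4,5,6,8} → only 7 remains.
row 6, column 8 = 3: row 6 has {5,6,8}; col 8 has {1,2,4,5,6,7,8,9}; box has {1,4,5,6,7,8} → only 3 remains.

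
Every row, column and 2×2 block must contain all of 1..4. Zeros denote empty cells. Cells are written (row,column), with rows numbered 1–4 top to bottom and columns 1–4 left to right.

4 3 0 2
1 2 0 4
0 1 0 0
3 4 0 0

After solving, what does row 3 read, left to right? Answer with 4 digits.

(1,3) = 1 (sole candidate).
(2,3) = 3 (sole candidate).
(3,1) = 2: row 3 has {1}; col 1 has {1,3,4}; box has {1,3,4} → only 2 remains.
(3,3) = 4: row 3 has {1,2}; col 3 has {1,3}; box has {} → only 4 remains.
(3,4) = 3: row 3 has {1,2,4}; col 4 has {2,4}; box has {4} → only 3 remains.

2143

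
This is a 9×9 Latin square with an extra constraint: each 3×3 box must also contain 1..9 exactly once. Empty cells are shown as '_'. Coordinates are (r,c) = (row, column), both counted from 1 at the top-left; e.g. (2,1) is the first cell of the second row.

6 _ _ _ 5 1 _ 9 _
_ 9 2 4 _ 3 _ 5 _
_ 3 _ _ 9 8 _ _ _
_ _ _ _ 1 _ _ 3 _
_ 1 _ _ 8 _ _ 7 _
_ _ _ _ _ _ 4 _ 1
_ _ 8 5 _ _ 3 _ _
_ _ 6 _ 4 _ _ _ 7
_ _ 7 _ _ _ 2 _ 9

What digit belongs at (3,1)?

5

(1,3) = 4: row 1 has {1,5,6,9}; col 3 has {2,6,7,8}; box has {2,3,6,9} → only 4 remains.
(9,6) = 6: row 9 has {2,7,9}; col 6 has {1,3,8}; box has {4,5} → only 6 remains.
(9,5) = 3: row 9 has {2,6,7,9}; col 5 has {1,4,5,8,9}; box has {4,5,6} → only 3 remains.
(1,9) = 3: in row 1, 3 can only go here (every other open cell in that row sees a 3).
(1,4) = 2: in row 1, 2 can only go here (every other open cell in that row sees a 2).
(8,1) = 3: in row 8, 3 can only go here (every other open cell in that row sees a 3).
(3,3) = 1: in column 3, 1 can only go here (every other open cell in that column sees a 1).
(2,7) = 1: in row 2, 1 can only go here (every other open cell in that row sees a 1).
(3,1) = 5: in row 3, 5 can only go here (every other open cell in that row sees a 5).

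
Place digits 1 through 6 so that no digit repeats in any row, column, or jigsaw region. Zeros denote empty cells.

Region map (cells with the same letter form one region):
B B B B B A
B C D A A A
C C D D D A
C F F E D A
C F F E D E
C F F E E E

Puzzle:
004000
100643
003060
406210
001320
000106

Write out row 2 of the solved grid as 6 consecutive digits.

125643

R1C4 = 5: row 1 has {4}; col 4 has {1,2,3,6}; region has {1,4} → only 5 remains.
R1C5 = 3: row 1 has {4,5}; col 5 has {1,2,4,6}; region has {1,4,5} → only 3 remains.
R2C3 = 5: row 2 has {1,3,4,6}; col 3 has {1,3,4,6}; region has {1,2,3,6} → only 5 remains.
R3C4 = 4: row 3 has {3,6}; col 4 has {1,2,3,5,6}; region has {1,2,3,5,6} → only 4 remains.
R4C6 = 5: row 4 has {1,2,4,6}; col 6 has {3,6}; region has {3,4,6} → only 5 remains.
R5C6 = 4: row 5 has {1,2,3}; col 6 has {3,5,6}; region has {1,2,3,6} → only 4 remains.
R6C3 = 2: row 6 has {1,6}; col 3 has {1,3,4,5,6}; region has {1,6} → only 2 remains.
R6C5 = 5: row 6 has {1,2,6}; col 5 has {1,2,3,4,6}; region has {1,2,3,4,6} → only 5 remains.
R2C2 = 2: row 2 has {1,3,4,5,6}; col 2 has {}; region has {4} → only 2 remains.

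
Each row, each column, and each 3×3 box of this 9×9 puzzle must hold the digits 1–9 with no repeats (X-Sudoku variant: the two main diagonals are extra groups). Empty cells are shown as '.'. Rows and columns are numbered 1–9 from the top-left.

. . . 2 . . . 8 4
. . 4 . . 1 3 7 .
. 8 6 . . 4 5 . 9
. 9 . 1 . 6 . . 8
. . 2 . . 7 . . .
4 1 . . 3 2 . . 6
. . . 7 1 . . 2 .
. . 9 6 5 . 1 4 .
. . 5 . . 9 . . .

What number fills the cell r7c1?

6

r1c7 = 6: row 1 has {2,4,8}; col 7 has {1,3,5}; box has {3,4,5,7,8,9} → only 6 remains.
r2c2 = 5: row 2 has {1,3,4,7}; col 2 has {1,8,9}; box has {4,6,8}; main diagonal has {1,2,4,6} → only 5 remains.
r2c9 = 2: row 2 has {1,3,4,5,7}; col 9 has {4,6,8,9}; box has {3,4,5,6,7,8,9} → only 2 remains.
r3c4 = 3: row 3 has {4,5,6,8,9}; col 4 has {1,2,6,7}; box has {1,2,4} → only 3 remains.
r3c5 = 7: row 3 has {3,4,5,6,8,9}; col 5 has {1,3,5}; box has {1,2,3,4} → only 7 remains.
r3c8 = 1: row 3 has {3,4,5,6,7,8,9}; col 8 has {2,4,7,8}; box has {2,3,4,5,6,7,8,9} → only 1 remains.
r4c5 = 4: row 4 has {1,6,8,9}; col 5 has {1,3,5,7}; box has {1,2,3,6,7} → only 4 remains.
r1c5 = 9: row 1 has {2,4,6,8}; col 5 has {1,3,4,5,7}; box has {1,2,3,4,7} → only 9 remains.
r1c6 = 5: row 1 has {2,4,6,8,9}; col 6 has {1,2,4,6,7,9}; box has {1,2,3,4,7,9} → only 5 remains.
r2c1 = 9: row 2 has {1,2,3,4,5,7}; col 1 has {4}; box has {4,5,6,8} → only 9 remains.
r2c4 = 8: row 2 has {1,2,3,4,5,7,9}; col 4 has {1,2,3,6,7}; box has {1,2,3,4,5,7,9} → only 8 remains.
r2c5 = 6: row 2 has {1,2,3,4,5,7,8,9}; col 5 has {1,3,4,5,7,9}; box has {1,2,3,4,5,7,8,9} → only 6 remains.
r3c1 = 2: row 3 has {1,3,4,5,6,7,8,9}; col 1 has {4,9}; box has {4,5,6,8,9} → only 2 remains.
r5c5 = 8: row 5 has {2,7}; col 5 has {1,3,4,5,6,7,9}; box has {1,2,3,4,6,7}; main diagonal has {1,2,4,5,6}; anti-diagonal has {4,5,6,7} → only 8 remains.
r6c4 = 9: row 6 has {1,2,3,4,6}; col 4 has {1,2,3,6,7,8}; box has {1,2,3,4,6,7,8}; anti-diagonal has {4,5,6,7,8} → only 9 remains.
r6c7 = 7: row 6 has {1,2,3,4,6,9}; col 7 has {1,3,5,6}; box has {6,8} → only 7 remains.
r6c8 = 5: row 6 has {1,2,3,4,6,7,9}; col 8 has {1,2,4,7,8}; box has {6,7,8} → only 5 remains.
r7c3 = 3: row 7 has {1,2,7}; col 3 has {2,4,5,6,9}; box has {5,9}; anti-diagonal has {4,5,6,7,8,9} → only 3 remains.
r7c6 = 8: row 7 has {1,2,3,7}; col 6 has {1,2,4,5,6,7,9}; box has {1,5,6,7,9} → only 8 remains.
r7c7 = 9: row 7 has {1,2,3,7,8}; col 7 has {1,3,5,6,7}; box has {1,2,4}; main diagonal has {1,2,4,5,6,8} → only 9 remains.
r7c9 = 5: row 7 has {1,2,3,7,8,9}; col 9 has {2,4,6,8,9}; box has {1,2,4,9} → only 5 remains.
r8c2 = 2: row 8 has {1,4,5,6,9}; col 2 has {1,5,8,9}; box has {3,5,9}; anti-diagonal has {3,4,5,6,7,8,9} → only 2 remains.
r8c6 = 3: row 8 has {1,2,4,5,6,9}; col 6 has {1,2,4,5,6,7,8,9}; box has {1,5,6,7,8,9} → only 3 remains.
r8c9 = 7: row 8 has {1,2,3,4,5,6,9}; col 9 has {2,4,5,6,8,9}; box has {1,2,4,5,9} → only 7 remains.
r9c1 = 1: row 9 has {5,9}; col 1 has {2,4,9}; box has {2,3,5,9}; anti-diagonal has {2,3,4,5,6,7,8,9} → only 1 remains.
r9c4 = 4: row 9 has {1,5,9}; col 4 has {1,2,3,6,7,8,9}; box has {1,3,5,6,7,8,9} → only 4 remains.
r9c5 = 2: row 9 has {1,4,5,9}; col 5 has {1,3,4,5,6,7,8,9}; box has {1,3,4,5,6,7,8,9} → only 2 remains.
r9c7 = 8: row 9 has {1,2,4,5,9}; col 7 has {1,3,5,6,7,9}; box has {1,2,4,5,7,9} → only 8 remains.
r9c9 = 3: row 9 has {1,2,4,5,8,9}; col 9 has {2,4,5,6,7,8,9}; box has {1,2,4,5,7,8,9}; main diagonal has {1,2,4,5,6,8,9} → only 3 remains.
r1c1 = 7: row 1 has {2,4,5,6,8,9}; col 1 has {1,2,4,9}; box has {2,4,5,6,8,9}; main diagonal has {1,2,3,4,5,6,8,9} → only 7 remains.
r1c2 = 3: row 1 has {2,4,5,6,7,8,9}; col 2 has {1,2,5,8,9}; box has {2,4,5,6,7,8,9} → only 3 remains.
r1c3 = 1: row 1 has {2,3,4,5,6,7,8,9}; col 3 has {2,3,4,5,6,9}; box has {2,3,4,5,6,7,8,9} → only 1 remains.
r4c3 = 7: row 4 has {1,4,6,8,9}; col 3 has {1,2,3,4,5,6,9}; box has {1,2,4,9} → only 7 remains.
r4c7 = 2: row 4 has {1,4,6,7,8,9}; col 7 has {1,3,5,6,7,8,9}; box has {5,6,7,8} → only 2 remains.
r4c8 = 3: row 4 has {1,2,4,6,7,8,9}; col 8 has {1,2,4,5,7,8}; box has {2,5,6,7,8} → only 3 remains.
r5c2 = 6: row 5 has {2,7,8}; col 2 has {1,2,3,5,8,9}; box has {1,2,4,7,9} → only 6 remains.
r5c4 = 5: row 5 has {2,6,7,8}; col 4 has {1,2,3,4,6,7,8,9}; box has {1,2,3,4,6,7,8,9} → only 5 remains.
r5c7 = 4: row 5 has {2,5,6,7,8}; col 7 has {1,2,3,5,6,7,8,9}; box has {2,3,5,6,7,8} → only 4 remains.
r5c8 = 9: row 5 has {2,4,5,6,7,8}; col 8 has {1,2,3,4,5,7,8}; box has {2,3,4,5,6,7,8} → only 9 remains.
r5c9 = 1: row 5 has {2,4,5,6,7,8,9}; col 9 has {2,3,4,5,6,7,8,9}; box has {2,3,4,5,6,7,8,9} → only 1 remains.
r6c3 = 8: row 6 has {1,2,3,4,5,6,7,9}; col 3 has {1,2,3,4,5,6,7,9}; box has {1,2,4,6,7,9} → only 8 remains.
r7c1 = 6: row 7 has {1,2,3,5,7,8,9}; col 1 has {1,2,4,7,9}; box has {1,2,3,5,9} → only 6 remains.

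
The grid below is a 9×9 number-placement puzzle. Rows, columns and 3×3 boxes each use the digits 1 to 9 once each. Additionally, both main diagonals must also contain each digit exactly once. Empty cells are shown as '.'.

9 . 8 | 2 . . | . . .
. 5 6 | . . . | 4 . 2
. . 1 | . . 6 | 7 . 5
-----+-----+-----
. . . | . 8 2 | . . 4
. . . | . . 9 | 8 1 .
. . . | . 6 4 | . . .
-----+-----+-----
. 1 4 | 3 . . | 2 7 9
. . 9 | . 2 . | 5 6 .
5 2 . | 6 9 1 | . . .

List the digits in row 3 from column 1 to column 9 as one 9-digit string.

R1C8 = 3 (sole candidate).
R4C4 = 7 (sole candidate).
R5C4 = 5 (sole candidate).
R5C5 = 3 (sole candidate).
R6C4 = 1 (sole candidate).
R7C5 = 5 (sole candidate).
R7C6 = 8 (sole candidate).
R8C2 = 8 (sole candidate).
R8C4 = 4 (sole candidate).
R8C6 = 7 (sole candidate).
R9C7 = 3 (sole candidate).
R9C9 = 8 (sole candidate).
R1C6 = 5 (sole candidate).
R1C9 = 6 (sole candidate).
R2C6 = 3 (sole candidate).
R2C8 = 9 (sole candidate).
R3C5 = 4: row 3 has {1,5,6,7}; col 5 has {2,3,5,6,8,9}; box has {2,3,5,6} → only 4 remains.
R3C8 = 8: row 3 has {1,4,5,6,7}; col 8 has {1,3,6,7,9}; box has {2,3,4,5,6,7,9} → only 8 remains.
R4C8 = 5 (sole candidate).
R5C9 = 7 (sole candidate).
R6C7 = 9 (sole candidate).
R6C8 = 2 (sole candidate).
R6C9 = 3 (sole candidate).
R7C1 = 6 (sole candidate).
R8C1 = 3 (sole candidate).
R8C9 = 1 (sole candidate).
R9C3 = 7 (sole candidate).
R9C8 = 4 (sole candidate).
R1C7 = 1 (sole candidate).
R2C1 = 7 (sole candidate).
R2C4 = 8 (sole candidate).
R2C5 = 1 (sole candidate).
R3C1 = 2: row 3 has {1,4,5,6,7,8}; col 1 has {3,5,6,7,9}; box has {1,5,6,7,8,9} → only 2 remains.
R3C2 = 3: row 3 has {1,2,4,5,6,7,8}; col 2 has {1,2,5,8}; box has {1,2,5,6,7,8,9} → only 3 remains.
R3C4 = 9: row 3 has {1,2,3,4,5,6,7,8}; col 4 has {1,2,3,4,5,6,7,8}; box has {1,2,3,4,5,6,8} → only 9 remains.

231946785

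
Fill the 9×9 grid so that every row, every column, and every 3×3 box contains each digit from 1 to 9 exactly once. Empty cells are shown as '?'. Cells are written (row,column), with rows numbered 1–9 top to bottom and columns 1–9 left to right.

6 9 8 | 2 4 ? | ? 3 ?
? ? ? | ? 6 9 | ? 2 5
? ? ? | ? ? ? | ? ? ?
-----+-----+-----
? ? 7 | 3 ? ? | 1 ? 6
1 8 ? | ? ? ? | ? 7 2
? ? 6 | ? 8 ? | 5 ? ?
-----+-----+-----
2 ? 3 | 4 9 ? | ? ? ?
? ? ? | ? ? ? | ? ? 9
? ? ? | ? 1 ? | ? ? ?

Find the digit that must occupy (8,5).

(1,7) = 7: row 1 has {2,3,4,6,8,9}; col 7 has {1,5}; box has {2,3,5} → only 7 remains.
(1,9) = 1: row 1 has {2,3,4,6,7,8,9}; col 9 has {2,5,6,9}; box has {2,3,5,7} → only 1 remains.
(5,5) = 5: row 5 has {1,2,7,8}; col 5 has {1,4,6,8,9}; box has {3,8} → only 5 remains.
(1,6) = 5: row 1 has {1,2,3,4,6,7,8,9}; col 6 has {9}; box has {2,4,6,9} → only 5 remains.
(4,5) = 2: row 4 has {1,3,6,7}; col 5 has {1,4,5,6,8,9}; box has {3,5,8} → only 2 remains.
(4,6) = 4: row 4 has {1,2,3,6,7}; col 6 has {5,9}; box has {2,3,5,8} → only 4 remains.
(5,6) = 6: row 5 has {1,2,5,7,8}; col 6 has {4,5,9}; box has {2,3,4,5,8} → only 6 remains.
(4,2) = 5: row 4 has {1,2,3,4,6,7}; col 2 has {8,9}; box has {1,6,7,8} → only 5 remains.
(5,4) = 9: row 5 has {1,2,5,6,7,8}; col 4 has {2,3,4}; box has {2,3,4,5,6,8} → only 9 remains.
(4,1) = 9: row 4 has {1,2,3,4,5,6,7}; col 1 has {1,2,6}; box has {1,5,6,7,8} → only 9 remains.
(4,8) = 8: row 4 has {1,2,3,4,5,6,7,9}; col 8 has {2,3,7}; box has {1,2,5,6,7} → only 8 remains.
(5,3) = 4: row 5 has {1,2,5,6,7,8,9}; col 3 has {3,6,7,8}; box has {1,5,6,7,8,9} → only 4 remains.
(5,7) = 3: row 5 has {1,2,4,5,6,7,8,9}; col 7 has {1,5,7}; box has {1,2,5,6,7,8} → only 3 remains.
(6,1) = 3: row 6 has {5,6,8}; col 1 has {1,2,6,9}; box has {1,4,5,6,7,8,9} → only 3 remains.
(6,2) = 2: row 6 has {3,5,6,8}; col 2 has {5,8,9}; box has {1,3,4,5,6,7,8,9} → only 2 remains.
(6,9) = 4: row 6 has {2,3,5,6,8}; col 9 has {1,2,5,6,9}; box has {1,2,3,5,6,7,8} → only 4 remains.
(2,3) = 1: row 2 has {2,5,6,9}; col 3 has {3,4,6,7,8}; box has {6,8,9} → only 1 remains.
(3,9) = 8: row 3 has {}; col 9 has {1,2,4,5,6,9}; box has {1,2,3,5,7} → only 8 remains.
(6,8) = 9: row 6 has {2,3,4,5,6,8}; col 8 has {2,3,7,8}; box has {1,2,3,4,5,6,7,8} → only 9 remains.
(7,9) = 7: row 7 has {2,3,4,9}; col 9 has {1,2,4,5,6,8,9}; box has {9} → only 7 remains.
(8,3) = 5: row 8 has {9}; col 3 has {1,3,4,6,7,8}; box has {2,3} → only 5 remains.
(9,3) = 9: row 9 has {1}; col 3 has {1,3,4,5,6,7,8}; box has {2,3,5} → only 9 remains.
(9,9) = 3: row 9 has {1,9}; col 9 has {1,2,4,5,6,7,8,9}; box has {7,9} → only 3 remains.
(2,7) = 4: row 2 has {1,2,5,6,9}; col 7 has {1,3,5,7}; box has {1,2,3,5,7,8} → only 4 remains.
(3,3) = 2: row 3 has {8}; col 3 has {1,3,4,5,6,7,8,9}; box has {1,6,8,9} → only 2 remains.
(3,8) = 6: row 3 has {2,8}; col 8 has {2,3,7,8,9}; box has {1,2,3,4,5,7,8} → only 6 remains.
(7,6) = 8: row 7 has {2,3,4,7,9}; col 6 has {4,5,6,9}; box has {1,4,9} → only 8 remains.
(7,7) = 6: row 7 has {2,3,4,7,8,9}; col 7 has {1,3,4,5,7}; box has {3,7,9} → only 6 remains.
(2,1) = 7: row 2 has {1,2,4,5,6,9}; col 1 has {1,2,3,6,9}; box has {1,2,6,8,9} → only 7 remains.
(2,2) = 3: row 2 has {1,2,4,5,6,7,9}; col 2 has {2,5,8,9}; box has {1,2,6,7,8,9} → only 3 remains.
(2,4) = 8: row 2 has {1,2,3,4,5,6,7,9}; col 4 has {2,3,4,9}; box has {2,4,5,6,9} → only 8 remains.
(3,2) = 4: row 3 has {2,6,8}; col 2 has {2,3,5,8,9}; box has {1,2,3,6,7,8,9} → only 4 remains.
(3,7) = 9: row 3 has {2,4,6,8}; col 7 has {1,3,4,5,6,7}; box has {1,2,3,4,5,6,7,8} → only 9 remains.
(7,2) = 1: row 7 has {2,3,4,6,7,8,9}; col 2 has {2,3,4,5,8,9}; box has {2,3,5,9} → only 1 remains.
(7,8) = 5: row 7 has {1,2,3,4,6,7,8,9}; col 8 has {2,3,6,7,8,9}; box has {3,6,7,9} → only 5 remains.
(9,8) = 4: row 9 has {1,3,9}; col 8 has {2,3,5,6,7,8,9}; box has {3,5,6,7,9} → only 4 remains.
(3,1) = 5: row 3 has {2,4,6,8,9}; col 1 has {1,2,3,6,7,9}; box has {1,2,3,4,6,7,8,9} → only 5 remains.
(8,8) = 1: row 8 has {5,9}; col 8 has {2,3,4,5,6,7,8,9}; box has {3,4,5,6,7,9} → only 1 remains.
(9,1) = 8: row 9 has {1,3,4,9}; col 1 has {1,2,3,5,6,7,9}; box has {1,2,3,5,9} → only 8 remains.
(9,7) = 2: row 9 has {1,3,4,8,9}; col 7 has {1,3,4,5,6,7,9}; box has {1,3,4,5,6,7,9} → only 2 remains.
(8,1) = 4: row 8 has {1,5,9}; col 1 has {1,2,3,5,6,7,8,9}; box has {1,2,3,5,8,9} → only 4 remains.
(8,7) = 8: row 8 has {1,4,5,9}; col 7 has {1,2,3,4,5,6,7,9}; box has {1,2,3,4,5,6,7,9} → only 8 remains.
(9,6) = 7: row 9 has {1,2,3,4,8,9}; col 6 has {4,5,6,8,9}; box has {1,4,8,9} → only 7 remains.
(6,6) = 1: row 6 has {2,3,4,5,6,8,9}; col 6 has {4,5,6,7,8,9}; box has {2,3,4,5,6,8,9} → only 1 remains.
(8,4) = 6: row 8 has {1,4,5,8,9}; col 4 has {2,3,4,8,9}; box has {1,4,7,8,9} → only 6 remains.
(8,5) = 3: row 8 has {1,4,5,6,8,9}; col 5 has {1,2,4,5,6,8,9}; box has {1,4,6,7,8,9} → only 3 remains.

3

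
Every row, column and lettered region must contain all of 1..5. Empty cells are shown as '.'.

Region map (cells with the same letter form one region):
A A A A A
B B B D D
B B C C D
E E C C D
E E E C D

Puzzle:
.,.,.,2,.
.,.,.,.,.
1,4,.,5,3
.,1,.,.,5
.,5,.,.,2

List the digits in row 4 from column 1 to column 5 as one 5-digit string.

R1C2 = 3: row 1 has {2}; col 2 has {1,4,5}; region has {2} → only 3 remains.
R2C2 = 2: row 2 has {}; col 2 has {1,3,4,5}; region has {1,4} → only 2 remains.
R3C3 = 2: row 3 has {1,3,4,5}; col 3 has {}; region has {5} → only 2 remains.
R4C1 = 2: in row 4, 2 can only go here (every other open cell in that row sees a 2).
R5C4 = 1: in row 5, 1 can only go here (every other open cell in that row sees a 1).
R2C4 = 4: row 2 has {2}; col 4 has {1,2,5}; region has {2,3,5} → only 4 remains.
R2C5 = 1: row 2 has {2,4}; col 5 has {2,3,5}; region has {2,3,4,5} → only 1 remains.
R4C4 = 3: row 4 has {1,2,5}; col 4 has {1,2,4,5}; region has {1,2,5} → only 3 remains.
R1C5 = 4: row 1 has {2,3}; col 5 has {1,2,3,5}; region has {2,3} → only 4 remains.
R4C3 = 4: row 4 has {1,2,3,5}; col 3 has {2}; region has {1,2,3,5} → only 4 remains.

21435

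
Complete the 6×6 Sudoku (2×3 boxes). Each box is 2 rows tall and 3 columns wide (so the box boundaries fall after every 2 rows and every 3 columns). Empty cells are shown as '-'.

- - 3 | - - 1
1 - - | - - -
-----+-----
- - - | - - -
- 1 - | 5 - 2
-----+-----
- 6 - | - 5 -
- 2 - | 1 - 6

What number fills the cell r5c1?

r3c5 = 1 (hidden single in row 3).
r5c3 = 1 (hidden single in row 5).
r5c4 = 2 (hidden single in row 5).
r3c2 = 3 (hidden single in column 2).
r3c6 = 4 (sole candidate).
r5c6 = 3 (sole candidate).
r6c5 = 4 (sole candidate).
r2c6 = 5 (sole candidate).
r3c4 = 6 (sole candidate).
r4c5 = 3 (sole candidate).
r5c1 = 4: row 5 has {1,2,3,5,6}; col 1 has {1}; box has {1,2,6} → only 4 remains.

4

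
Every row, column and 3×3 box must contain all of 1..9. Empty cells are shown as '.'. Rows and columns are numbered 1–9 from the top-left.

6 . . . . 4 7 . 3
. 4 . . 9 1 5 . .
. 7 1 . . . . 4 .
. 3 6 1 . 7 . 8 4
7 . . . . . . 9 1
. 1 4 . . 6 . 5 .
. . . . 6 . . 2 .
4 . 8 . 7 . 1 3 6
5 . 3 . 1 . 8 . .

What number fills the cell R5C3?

R1C8 = 1 (sole candidate).
R2C3 = 2 (sole candidate).
R2C8 = 6 (sole candidate).
R2C9 = 8 (sole candidate).
R4C7 = 2 (sole candidate).
R5C3 = 5: row 5 has {1,7,9}; col 3 has {1,2,3,4,6,8}; box has {1,3,4,6,7} → only 5 remains.

5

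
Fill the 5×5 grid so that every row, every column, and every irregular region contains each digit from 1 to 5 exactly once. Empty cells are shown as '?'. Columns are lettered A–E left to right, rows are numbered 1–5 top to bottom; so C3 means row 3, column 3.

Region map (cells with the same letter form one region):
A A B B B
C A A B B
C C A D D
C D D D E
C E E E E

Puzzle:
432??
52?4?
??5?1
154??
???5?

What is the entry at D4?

3

D1 = 1: row 1 has {2,3,4}; col 4 has {4,5}; region has {2,4} → only 1 remains.
E1 = 5: row 1 has {1,2,3,4}; col 5 has {1}; region has {1,2,4} → only 5 remains.
C2 = 1: row 2 has {2,4,5}; col 3 has {2,4,5}; region has {2,3,4,5} → only 1 remains.
E2 = 3: row 2 has {1,2,4,5}; col 5 has {1,5}; region has {1,2,4,5} → only 3 remains.
B3 = 4: row 3 has {1,5}; col 2 has {2,3,5}; region has {1,5} → only 4 remains.
E4 = 2: row 4 has {1,4,5}; col 5 has {1,3,5}; region has {5} → only 2 remains.
B5 = 1: row 5 has {5}; col 2 has {2,3,4,5}; region has {2,5} → only 1 remains.
C5 = 3: row 5 has {1,5}; col 3 has {1,2,4,5}; region has {1,2,5} → only 3 remains.
E5 = 4: row 5 has {1,3,5}; col 5 has {1,2,3,5}; region has {1,2,3,5} → only 4 remains.
D4 = 3: row 4 has {1,2,4,5}; col 4 has {1,4,5}; region has {1,4,5} → only 3 remains.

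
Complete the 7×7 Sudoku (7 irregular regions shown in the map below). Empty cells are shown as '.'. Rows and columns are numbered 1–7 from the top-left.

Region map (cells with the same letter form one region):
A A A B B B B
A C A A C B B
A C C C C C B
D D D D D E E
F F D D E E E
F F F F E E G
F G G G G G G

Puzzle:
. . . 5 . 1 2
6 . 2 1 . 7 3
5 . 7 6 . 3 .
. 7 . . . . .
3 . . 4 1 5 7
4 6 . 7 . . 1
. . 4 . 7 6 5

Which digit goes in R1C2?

4

R1C1 = 7: row 1 has {1,2,5}; col 1 has {3,4,5,6}; region has {1,2,5,6} → only 7 remains.
R1C3 = 3: row 1 has {1,2,5,7}; col 3 has {2,4,7}; region has {1,2,5,6,7} → only 3 remains.
R3C7 = 4: row 3 has {3,5,6,7}; col 7 has {1,2,3,5,7}; region has {1,2,3,5,7} → only 4 remains.
R4C7 = 6: row 4 has {7}; col 7 has {1,2,3,4,5,7}; region has {1,5,7} → only 6 remains.
R5C2 = 2: row 5 has {1,3,4,5,7}; col 2 has {6,7}; region has {3,4,6,7} → only 2 remains.
R5C3 = 6: row 5 has {1,2,3,4,5,7}; col 3 has {2,3,4,7}; region has {4,7} → only 6 remains.
R6C3 = 5: row 6 has {1,4,6,7}; col 3 has {2,3,4,6,7}; region has {2,3,4,6,7} → only 5 remains.
R6C6 = 2: row 6 has {1,4,5,6,7}; col 6 has {1,3,5,6,7}; region has {1,5,6,7} → only 2 remains.
R7C1 = 1: row 7 has {4,5,6,7}; col 1 has {3,4,5,6,7}; region has {2,3,4,5,6,7} → only 1 remains.
R7C2 = 3: row 7 has {1,4,5,6,7}; col 2 has {2,6,7}; region has {1,4,5,6,7} → only 3 remains.
R7C4 = 2: row 7 has {1,3,4,5,6,7}; col 4 has {1,4,5,6,7}; region has {1,3,4,5,6,7} → only 2 remains.
R1C2 = 4: row 1 has {1,2,3,5,7}; col 2 has {2,3,6,7}; region has {1,2,3,5,6,7} → only 4 remains.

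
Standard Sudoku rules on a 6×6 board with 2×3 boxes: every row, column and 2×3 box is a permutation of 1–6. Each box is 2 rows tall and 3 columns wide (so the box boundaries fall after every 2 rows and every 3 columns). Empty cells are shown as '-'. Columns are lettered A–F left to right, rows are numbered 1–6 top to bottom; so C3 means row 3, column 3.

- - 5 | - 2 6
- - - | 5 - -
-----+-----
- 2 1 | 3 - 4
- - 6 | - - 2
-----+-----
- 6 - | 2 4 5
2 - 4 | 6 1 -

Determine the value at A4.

E2 = 3: row 2 has {5}; col 5 has {1,2,4}; box has {2,5,6} → only 3 remains.
F2 = 1: row 2 has {3,5}; col 6 has {2,4,5,6}; box has {2,3,5,6} → only 1 remains.
A3 = 5: row 3 has {1,2,3,4}; col 1 has {2}; box has {1,2,6} → only 5 remains.
E3 = 6: row 3 has {1,2,3,4,5}; col 5 has {1,2,3,4}; box has {2,3,4} → only 6 remains.
D4 = 1: row 4 has {2,6}; col 4 has {2,3,5,6}; box has {2,3,4,6} → only 1 remains.
E4 = 5: row 4 has {1,2,6}; col 5 has {1,2,3,4,6}; box has {1,2,3,4,6} → only 5 remains.
C5 = 3: row 5 has {2,4,5,6}; col 3 has {1,4,5,6}; box has {2,4,6} → only 3 remains.
B6 = 5: row 6 has {1,2,4,6}; col 2 has {2,6}; box has {2,3,4,6} → only 5 remains.
F6 = 3: row 6 has {1,2,4,5,6}; col 6 has {1,2,4,5,6}; box has {1,2,4,5,6} → only 3 remains.
D1 = 4: row 1 has {2,5,6}; col 4 has {1,2,3,5,6}; box has {1,2,3,5,6} → only 4 remains.
B2 = 4: row 2 has {1,3,5}; col 2 has {2,5,6}; box has {5} → only 4 remains.
C2 = 2: row 2 has {1,3,4,5}; col 3 has {1,3,4,5,6}; box has {4,5} → only 2 remains.
B4 = 3: row 4 has {1,2,5,6}; col 2 has {2,4,5,6}; box has {1,2,5,6} → only 3 remains.
A5 = 1: row 5 has {2,3,4,5,6}; col 1 has {2,5}; box has {2,3,4,5,6} → only 1 remains.
A1 = 3: row 1 has {2,4,5,6}; col 1 has {1,2,5}; box has {2,4,5} → only 3 remains.
B1 = 1: row 1 has {2,3,4,5,6}; col 2 has {2,3,4,5,6}; box has {2,3,4,5} → only 1 remains.
A2 = 6: row 2 has {1,2,3,4,5}; col 1 has {1,2,3,5}; box has {1,2,3,4,5} → only 6 remains.
A4 = 4: row 4 has {1,2,3,5,6}; col 1 has {1,2,3,5,6}; box has {1,2,3,5,6} → only 4 remains.

4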